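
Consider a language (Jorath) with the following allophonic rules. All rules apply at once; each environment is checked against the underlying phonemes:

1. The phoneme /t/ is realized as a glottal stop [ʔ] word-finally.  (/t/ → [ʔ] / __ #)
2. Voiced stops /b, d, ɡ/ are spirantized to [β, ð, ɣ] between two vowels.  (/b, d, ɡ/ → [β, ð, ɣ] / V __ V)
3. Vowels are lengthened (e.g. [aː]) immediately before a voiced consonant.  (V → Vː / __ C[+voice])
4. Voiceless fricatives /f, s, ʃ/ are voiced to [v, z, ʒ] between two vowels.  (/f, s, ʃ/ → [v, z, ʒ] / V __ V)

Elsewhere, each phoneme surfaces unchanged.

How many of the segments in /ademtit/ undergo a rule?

Segments that undergo a rule: /a/ → [aː] (rule 3); /d/ → [ð] (rule 2); /e/ → [eː] (rule 3); /t/ → [ʔ] (rule 1).
All other segments surface unchanged.

4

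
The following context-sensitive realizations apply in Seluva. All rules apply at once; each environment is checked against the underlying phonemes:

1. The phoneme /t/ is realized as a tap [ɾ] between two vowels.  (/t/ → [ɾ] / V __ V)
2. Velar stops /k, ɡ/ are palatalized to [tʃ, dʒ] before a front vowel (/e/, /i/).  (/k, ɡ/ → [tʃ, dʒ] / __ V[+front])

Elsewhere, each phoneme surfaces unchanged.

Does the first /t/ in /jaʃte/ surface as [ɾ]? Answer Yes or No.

/t/ (between /ʃ/ and /e/) fails the environment for rule 1, so it stays [t].
The actual realization is [t], not [ɾ].

No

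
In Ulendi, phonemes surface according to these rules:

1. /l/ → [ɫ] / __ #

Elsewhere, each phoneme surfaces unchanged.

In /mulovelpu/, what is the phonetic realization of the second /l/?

[l]

/l/ (between /e/ and /p/): rule 1 targets it, but not word-finally → unchanged [l].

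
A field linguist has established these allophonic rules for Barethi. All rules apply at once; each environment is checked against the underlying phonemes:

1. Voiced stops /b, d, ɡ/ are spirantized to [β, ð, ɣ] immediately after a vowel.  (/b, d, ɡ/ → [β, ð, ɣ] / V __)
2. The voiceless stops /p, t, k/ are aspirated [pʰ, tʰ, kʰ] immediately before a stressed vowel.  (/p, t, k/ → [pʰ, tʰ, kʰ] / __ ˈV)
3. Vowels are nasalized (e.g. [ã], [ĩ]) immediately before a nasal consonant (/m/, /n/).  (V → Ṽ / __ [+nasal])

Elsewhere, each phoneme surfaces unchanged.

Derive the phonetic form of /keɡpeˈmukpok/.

[keɣpẽˈmukpok]

/k/ (word-initial): rule 2 targets it, but not immediately before a stressed vowel → unchanged [k].
/e/ — between /k/ and /ɡ/; rule 3 does not apply here → [e].
/ɡ/ — between /e/ and /p/, immediately after a vowel — surfaces as [ɣ] (rule 1).
/p/ — between /ɡ/ and /e/; rule 2 does not apply here → [p].
Rule 3 applies to /e/ (between /p/ and /m/: before a nasal consonant) → [ẽ].
/m/ stays [m].
/u/ (between /m/ and /k/): rule 3 targets it, but not before a nasal consonant → unchanged [u].
/k/ — between /u/ and /p/; rule 2 does not apply here → [k].
/p/ (between /k/ and /o/): rule 2 targets it, but not immediately before a stressed vowel → unchanged [p].
/o/ (between /p/ and /k/) fails the environment for rule 3, so it stays [o].
/k/ — word-final; rule 2 does not apply here → [k].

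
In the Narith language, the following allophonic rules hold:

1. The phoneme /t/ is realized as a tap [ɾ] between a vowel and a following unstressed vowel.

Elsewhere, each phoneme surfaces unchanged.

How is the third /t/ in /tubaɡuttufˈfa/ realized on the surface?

/t/ (between /t/ and /u/) fails the environment for rule 1, so it stays [t].

[t]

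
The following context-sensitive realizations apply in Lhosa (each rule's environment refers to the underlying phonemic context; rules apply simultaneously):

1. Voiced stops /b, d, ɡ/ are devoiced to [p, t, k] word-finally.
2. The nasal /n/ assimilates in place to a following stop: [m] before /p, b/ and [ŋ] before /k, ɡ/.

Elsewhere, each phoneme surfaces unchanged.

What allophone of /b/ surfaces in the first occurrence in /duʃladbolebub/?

[b]

/b/ (between /d/ and /o/) fails the environment for rule 1, so it stays [b].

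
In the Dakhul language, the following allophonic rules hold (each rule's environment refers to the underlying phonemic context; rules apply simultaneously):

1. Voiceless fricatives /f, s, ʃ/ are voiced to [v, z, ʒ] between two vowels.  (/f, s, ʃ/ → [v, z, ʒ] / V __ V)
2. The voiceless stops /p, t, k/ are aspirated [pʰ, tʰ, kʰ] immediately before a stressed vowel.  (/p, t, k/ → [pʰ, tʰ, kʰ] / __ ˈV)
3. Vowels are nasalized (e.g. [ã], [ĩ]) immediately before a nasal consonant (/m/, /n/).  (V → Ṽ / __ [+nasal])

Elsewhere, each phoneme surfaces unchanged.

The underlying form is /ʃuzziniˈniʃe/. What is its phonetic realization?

/ʃ/ (word-initial) is in the target of rule 1 but the environment (between two vowels) is not met → [ʃ].
/u/ (between /ʃ/ and /z/) fails the environment for rule 3, so it stays [u].
/i/ (between /z/ and /n/) occurs before a nasal consonant → [ĩ] by rule 3.
Rule 3 applies to /i/ (between /n/ and /n/: before a nasal consonant) → [ĩ].
/i/ (between /n/ and /ʃ/) is in the target of rule 3 but the environment (before a nasal consonant) is not met → [i].
/ʃ/ meets the environment for rule 1 (between two vowels) → [ʒ].
/e/ — word-final; rule 3 does not apply here → [e].

[ʃuzzĩnĩˈniʒe]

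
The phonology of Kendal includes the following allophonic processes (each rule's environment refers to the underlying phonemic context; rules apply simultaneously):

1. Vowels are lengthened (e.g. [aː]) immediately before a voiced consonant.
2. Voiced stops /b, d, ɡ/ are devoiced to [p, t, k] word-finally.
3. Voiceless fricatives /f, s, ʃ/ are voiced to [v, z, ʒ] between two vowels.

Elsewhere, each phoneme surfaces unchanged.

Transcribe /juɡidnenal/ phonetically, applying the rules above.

[juːɡiːdneːnaːl]

/j/ (word-initial): no rule targets it → [j].
/u/ (between /j/ and /ɡ/): before a voiced consonant, so rule 1 applies → [uː].
/ɡ/ — between /u/ and /i/; rule 2 does not apply here → [ɡ].
/i/ (between /ɡ/ and /d/) occurs before a voiced consonant → [iː] by rule 1.
/d/ (between /i/ and /n/) fails the environment for rule 2, so it stays [d].
/n/ (between /d/ and /e/) is unaffected → [n].
/e/ — between /n/ and /n/, before a voiced consonant — surfaces as [eː] (rule 1).
/n/ (between /e/ and /a/) is unaffected → [n].
/a/ — between /n/ and /l/, before a voiced consonant — surfaces as [aː] (rule 1).
/l/ stays [l].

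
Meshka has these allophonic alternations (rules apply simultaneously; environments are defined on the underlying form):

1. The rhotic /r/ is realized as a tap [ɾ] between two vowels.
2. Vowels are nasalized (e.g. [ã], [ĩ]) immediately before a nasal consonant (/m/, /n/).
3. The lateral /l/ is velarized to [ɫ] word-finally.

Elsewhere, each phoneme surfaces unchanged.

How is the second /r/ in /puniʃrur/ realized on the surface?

[r]

/r/ — word-final; rule 1 does not apply here → [r].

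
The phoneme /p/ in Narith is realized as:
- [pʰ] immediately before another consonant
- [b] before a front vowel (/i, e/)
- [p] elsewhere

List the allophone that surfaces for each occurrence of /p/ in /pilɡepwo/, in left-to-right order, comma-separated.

[b], [pʰ]

Occurrence 1 (position 1): before a front vowel (/i, e/) → [b].
Occurrence 2 (position 6): immediately before another consonant → [pʰ].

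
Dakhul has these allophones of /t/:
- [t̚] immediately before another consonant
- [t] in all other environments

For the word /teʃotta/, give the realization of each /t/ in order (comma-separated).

Occurrence 1 (position 1): no conditioning environment matches → elsewhere allophone [t].
Occurrence 2 (position 5): immediately before another consonant → [t̚].
Occurrence 3 (position 6): no conditioning environment matches → elsewhere allophone [t].

[t], [t̚], [t]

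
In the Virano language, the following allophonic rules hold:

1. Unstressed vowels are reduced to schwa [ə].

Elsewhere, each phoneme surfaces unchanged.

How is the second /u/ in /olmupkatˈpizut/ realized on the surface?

[ə]

/u/ (between /z/ and /t/) occurs in an unstressed syllable → [ə] by rule 1.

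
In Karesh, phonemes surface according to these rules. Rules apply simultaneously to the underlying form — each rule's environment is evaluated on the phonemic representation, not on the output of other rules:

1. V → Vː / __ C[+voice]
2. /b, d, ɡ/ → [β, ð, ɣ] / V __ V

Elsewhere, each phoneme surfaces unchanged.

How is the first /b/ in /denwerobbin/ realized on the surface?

[b]

/b/ — between /o/ and /b/; rule 2 does not apply here → [b].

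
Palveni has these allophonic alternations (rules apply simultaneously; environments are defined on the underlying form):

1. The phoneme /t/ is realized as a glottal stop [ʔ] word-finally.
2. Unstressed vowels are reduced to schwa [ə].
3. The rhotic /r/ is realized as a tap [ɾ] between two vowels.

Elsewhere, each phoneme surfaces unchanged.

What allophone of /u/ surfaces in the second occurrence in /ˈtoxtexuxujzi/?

[ə]

/u/ — between /x/ and /j/, in an unstressed syllable — surfaces as [ə] (rule 2).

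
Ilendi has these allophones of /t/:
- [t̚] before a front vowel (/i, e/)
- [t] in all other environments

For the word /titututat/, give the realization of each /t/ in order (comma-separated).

Occurrence 1 (position 1): before a front vowel (/i, e/) → [t̚].
Occurrence 2 (position 3): no conditioning environment matches → elsewhere allophone [t].
Occurrence 3 (position 5): no conditioning environment matches → elsewhere allophone [t].
Occurrence 4 (position 7): no conditioning environment matches → elsewhere allophone [t].
Occurrence 5 (position 9): no conditioning environment matches → elsewhere allophone [t].

[t̚], [t], [t], [t], [t]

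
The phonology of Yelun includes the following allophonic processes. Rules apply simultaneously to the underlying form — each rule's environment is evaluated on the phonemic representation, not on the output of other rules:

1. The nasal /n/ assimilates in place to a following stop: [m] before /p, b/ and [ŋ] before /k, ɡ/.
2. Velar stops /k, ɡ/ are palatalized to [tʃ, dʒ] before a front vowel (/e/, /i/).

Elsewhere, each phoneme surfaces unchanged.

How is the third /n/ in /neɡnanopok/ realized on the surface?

/n/ (between /a/ and /o/) fails the environment for rule 1, so it stays [n].

[n]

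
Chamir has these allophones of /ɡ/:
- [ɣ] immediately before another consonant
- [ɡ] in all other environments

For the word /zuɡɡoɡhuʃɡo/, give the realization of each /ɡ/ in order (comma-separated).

Occurrence 1 (position 3): immediately before another consonant → [ɣ].
Occurrence 2 (position 4): no conditioning environment matches → elsewhere allophone [ɡ].
Occurrence 3 (position 6): immediately before another consonant → [ɣ].
Occurrence 4 (position 10): no conditioning environment matches → elsewhere allophone [ɡ].

[ɣ], [ɡ], [ɣ], [ɡ]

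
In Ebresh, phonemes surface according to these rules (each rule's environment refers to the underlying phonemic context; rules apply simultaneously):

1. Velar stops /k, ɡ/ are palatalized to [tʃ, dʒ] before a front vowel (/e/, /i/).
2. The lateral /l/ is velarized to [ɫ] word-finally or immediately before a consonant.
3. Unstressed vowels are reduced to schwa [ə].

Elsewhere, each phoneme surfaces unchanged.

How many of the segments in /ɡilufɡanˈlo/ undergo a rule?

Segments that undergo a rule: /ɡ/ → [dʒ] (rule 1); /i/ → [ə] (rule 3); /u/ → [ə] (rule 3); /a/ → [ə] (rule 3).
All other segments surface unchanged.

4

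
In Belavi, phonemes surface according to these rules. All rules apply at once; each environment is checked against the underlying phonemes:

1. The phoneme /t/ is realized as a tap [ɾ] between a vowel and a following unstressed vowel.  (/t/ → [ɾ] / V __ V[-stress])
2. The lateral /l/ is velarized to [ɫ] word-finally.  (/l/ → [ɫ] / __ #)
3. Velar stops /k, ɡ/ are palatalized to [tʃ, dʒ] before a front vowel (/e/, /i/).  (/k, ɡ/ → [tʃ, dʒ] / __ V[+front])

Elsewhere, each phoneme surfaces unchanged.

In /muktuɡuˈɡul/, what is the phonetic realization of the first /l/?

/l/ meets the environment for rule 2 (word-finally) → [ɫ].

[ɫ]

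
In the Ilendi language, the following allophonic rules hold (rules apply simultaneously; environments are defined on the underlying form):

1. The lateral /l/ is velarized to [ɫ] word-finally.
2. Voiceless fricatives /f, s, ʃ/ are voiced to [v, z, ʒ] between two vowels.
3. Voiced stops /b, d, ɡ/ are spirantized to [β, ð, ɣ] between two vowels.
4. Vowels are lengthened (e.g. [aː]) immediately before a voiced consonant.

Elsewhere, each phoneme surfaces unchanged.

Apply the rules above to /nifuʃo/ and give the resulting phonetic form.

[nivuʒo]

/i/ (between /n/ and /f/) is in the target of rule 4 but the environment (before a voiced consonant) is not met → [i].
/f/ (between /i/ and /u/) occurs between two vowels → [v] by rule 2.
/u/ (between /f/ and /ʃ/) is in the target of rule 4 but the environment (before a voiced consonant) is not met → [u].
/ʃ/ — between /u/ and /o/, between two vowels — surfaces as [ʒ] (rule 2).
/o/ (word-final) fails the environment for rule 4, so it stays [o].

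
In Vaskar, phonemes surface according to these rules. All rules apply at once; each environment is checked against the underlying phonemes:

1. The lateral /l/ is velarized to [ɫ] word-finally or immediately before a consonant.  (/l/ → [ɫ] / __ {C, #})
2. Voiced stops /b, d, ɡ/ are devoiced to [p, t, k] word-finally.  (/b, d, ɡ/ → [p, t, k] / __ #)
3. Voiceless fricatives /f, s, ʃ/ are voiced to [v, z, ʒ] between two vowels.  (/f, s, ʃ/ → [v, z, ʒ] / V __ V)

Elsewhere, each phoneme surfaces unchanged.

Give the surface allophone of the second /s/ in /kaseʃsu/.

[s]

/s/ — between /ʃ/ and /u/; rule 3 does not apply here → [s].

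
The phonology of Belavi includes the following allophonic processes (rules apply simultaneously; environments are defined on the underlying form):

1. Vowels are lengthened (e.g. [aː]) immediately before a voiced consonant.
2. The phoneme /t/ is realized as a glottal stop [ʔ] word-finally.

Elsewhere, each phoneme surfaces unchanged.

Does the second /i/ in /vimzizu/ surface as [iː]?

Yes

/i/ (between /z/ and /z/) occurs before a voiced consonant → [iː] by rule 1.
The actual realization is [iː], which matches [iː].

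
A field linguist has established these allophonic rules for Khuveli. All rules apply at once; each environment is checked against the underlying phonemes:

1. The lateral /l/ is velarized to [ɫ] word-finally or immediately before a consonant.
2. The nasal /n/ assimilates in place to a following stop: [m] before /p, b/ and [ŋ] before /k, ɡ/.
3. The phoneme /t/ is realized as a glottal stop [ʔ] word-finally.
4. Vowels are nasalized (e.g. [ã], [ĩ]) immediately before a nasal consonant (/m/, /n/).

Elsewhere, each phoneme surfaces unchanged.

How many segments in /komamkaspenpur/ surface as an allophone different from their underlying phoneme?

Segments that undergo a rule: /o/ → [õ] (rule 4); /a/ → [ã] (rule 4); /e/ → [ẽ] (rule 4); /n/ → [m] (rule 2).
All other segments surface unchanged.

4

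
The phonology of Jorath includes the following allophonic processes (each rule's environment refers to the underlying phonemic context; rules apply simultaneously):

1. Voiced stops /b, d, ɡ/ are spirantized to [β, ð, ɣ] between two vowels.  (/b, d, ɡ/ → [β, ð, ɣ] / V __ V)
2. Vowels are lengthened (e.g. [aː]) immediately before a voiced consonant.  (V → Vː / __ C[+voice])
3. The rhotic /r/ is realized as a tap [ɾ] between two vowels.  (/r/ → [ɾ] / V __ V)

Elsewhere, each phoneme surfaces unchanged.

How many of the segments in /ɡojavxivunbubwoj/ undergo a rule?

Segments that undergo a rule: /o/ → [oː] (rule 2); /a/ → [aː] (rule 2); /i/ → [iː] (rule 2); /u/ → [uː] (rule 2); /u/ → [uː] (rule 2); /o/ → [oː] (rule 2).
All other segments surface unchanged.

6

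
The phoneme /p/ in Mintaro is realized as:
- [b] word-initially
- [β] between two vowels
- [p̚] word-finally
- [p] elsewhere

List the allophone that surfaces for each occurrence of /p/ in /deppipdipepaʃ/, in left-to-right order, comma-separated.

[p], [p], [p], [β], [β]

Occurrence 1 (position 3): no conditioning environment matches → elsewhere allophone [p].
Occurrence 2 (position 4): no conditioning environment matches → elsewhere allophone [p].
Occurrence 3 (position 6): no conditioning environment matches → elsewhere allophone [p].
Occurrence 4 (position 9): between two vowels → [β].
Occurrence 5 (position 11): between two vowels → [β].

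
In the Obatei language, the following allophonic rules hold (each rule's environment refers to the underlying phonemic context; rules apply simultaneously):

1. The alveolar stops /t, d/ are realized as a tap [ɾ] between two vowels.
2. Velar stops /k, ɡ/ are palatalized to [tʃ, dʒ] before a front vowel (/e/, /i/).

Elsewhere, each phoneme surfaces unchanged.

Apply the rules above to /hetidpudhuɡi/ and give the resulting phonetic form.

/h/ stays [h].
/e/ stays [e].
Rule 1 applies to /t/ (between /e/ and /i/: between two vowels) → [ɾ].
/i/ — not in any rule's target class → [i].
/d/ (between /i/ and /p/) fails the environment for rule 1, so it stays [d].
/p/ stays [p].
/u/ (between /p/ and /d/) is unaffected → [u].
/d/ — between /u/ and /h/; rule 1 does not apply here → [d].
/h/ stays [h].
/u/ — not in any rule's target class → [u].
/ɡ/ (between /u/ and /i/): before a front vowel, so rule 2 applies → [dʒ].
/i/ stays [i].

[heɾidpudhudʒi]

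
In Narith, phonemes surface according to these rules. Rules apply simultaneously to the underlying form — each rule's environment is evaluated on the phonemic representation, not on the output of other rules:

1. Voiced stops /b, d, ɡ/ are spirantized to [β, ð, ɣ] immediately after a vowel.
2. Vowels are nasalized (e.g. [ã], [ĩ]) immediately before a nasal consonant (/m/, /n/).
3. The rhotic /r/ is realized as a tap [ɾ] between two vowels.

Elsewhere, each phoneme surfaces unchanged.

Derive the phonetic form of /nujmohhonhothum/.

/u/ — between /n/ and /j/; rule 2 does not apply here → [u].
/o/ — between /m/ and /h/; rule 2 does not apply here → [o].
/o/ — between /h/ and /n/, before a nasal consonant — surfaces as [õ] (rule 2).
/o/ (between /h/ and /t/) fails the environment for rule 2, so it stays [o].
Rule 2 applies to /u/ (between /h/ and /m/: before a nasal consonant) → [ũ].

[nujmohhõnhothũm]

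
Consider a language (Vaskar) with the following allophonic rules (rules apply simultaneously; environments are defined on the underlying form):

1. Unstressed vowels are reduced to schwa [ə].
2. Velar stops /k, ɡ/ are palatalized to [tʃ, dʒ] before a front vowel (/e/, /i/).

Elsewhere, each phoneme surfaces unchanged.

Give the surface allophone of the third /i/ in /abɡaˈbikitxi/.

[ə]

/i/ (word-final): in an unstressed syllable, so rule 1 applies → [ə].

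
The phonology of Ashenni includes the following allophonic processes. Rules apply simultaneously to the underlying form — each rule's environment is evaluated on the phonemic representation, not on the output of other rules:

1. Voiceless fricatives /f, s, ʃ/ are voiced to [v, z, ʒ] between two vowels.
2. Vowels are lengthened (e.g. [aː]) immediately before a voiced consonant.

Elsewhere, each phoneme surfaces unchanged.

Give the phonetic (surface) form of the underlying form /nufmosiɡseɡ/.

[nufmoziːɡseːɡ]

/n/ stays [n].
/u/ — between /n/ and /f/; rule 2 does not apply here → [u].
/f/ (between /u/ and /m/): rule 1 targets it, but not between two vowels → unchanged [f].
/m/ (between /f/ and /o/) is unaffected → [m].
/o/ — between /m/ and /s/; rule 2 does not apply here → [o].
Rule 1 applies to /s/ (between /o/ and /i/: between two vowels) → [z].
/i/ meets the environment for rule 2 (before a voiced consonant) → [iː].
/ɡ/ (between /i/ and /s/): no rule targets it → [ɡ].
/s/ (between /ɡ/ and /e/): rule 1 targets it, but not between two vowels → unchanged [s].
/e/ (between /s/ and /ɡ/): before a voiced consonant, so rule 2 applies → [eː].
/ɡ/ (word-final): no rule targets it → [ɡ].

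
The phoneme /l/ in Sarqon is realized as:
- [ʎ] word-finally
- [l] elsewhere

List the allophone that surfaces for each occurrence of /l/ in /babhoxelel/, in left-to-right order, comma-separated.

[l], [ʎ]

Occurrence 1 (position 8): no conditioning environment matches → elsewhere allophone [l].
Occurrence 2 (position 10): word-finally → [ʎ].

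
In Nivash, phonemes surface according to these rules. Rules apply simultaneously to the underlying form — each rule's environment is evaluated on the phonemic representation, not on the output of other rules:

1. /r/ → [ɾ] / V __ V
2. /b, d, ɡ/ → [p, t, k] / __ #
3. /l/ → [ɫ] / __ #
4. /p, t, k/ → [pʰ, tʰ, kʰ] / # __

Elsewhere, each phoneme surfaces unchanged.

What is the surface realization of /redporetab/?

/r/ (word-initial) fails the environment for rule 1, so it stays [r].
/e/ (between /r/ and /d/) is unaffected → [e].
/d/ — between /e/ and /p/; rule 2 does not apply here → [d].
/p/ (between /d/ and /o/) is in the target of rule 4 but the environment (word-initially) is not met → [p].
/o/ (between /p/ and /r/): no rule targets it → [o].
/r/ (between /o/ and /e/): between two vowels, so rule 1 applies → [ɾ].
/e/ stays [e].
/t/ (between /e/ and /a/): rule 4 targets it, but not word-initially → unchanged [t].
/a/ — not in any rule's target class → [a].
/b/ (word-final) occurs word-finally → [p] by rule 2.

[redpoɾetap]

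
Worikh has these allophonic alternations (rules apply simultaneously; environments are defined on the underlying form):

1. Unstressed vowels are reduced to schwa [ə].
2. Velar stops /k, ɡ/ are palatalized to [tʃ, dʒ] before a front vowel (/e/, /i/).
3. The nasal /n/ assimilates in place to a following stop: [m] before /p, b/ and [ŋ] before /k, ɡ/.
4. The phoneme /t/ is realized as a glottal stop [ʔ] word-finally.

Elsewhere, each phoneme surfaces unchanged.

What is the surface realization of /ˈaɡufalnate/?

/a/ (word-initial) is in the target of rule 1 but the environment (in an unstressed syllable) is not met → [a].
/ɡ/ (between /a/ and /u/): rule 2 targets it, but not before a front vowel → unchanged [ɡ].
/u/ meets the environment for rule 1 (in an unstressed syllable) → [ə].
/a/ — between /f/ and /l/, in an unstressed syllable — surfaces as [ə] (rule 1).
/n/ — between /l/ and /a/; rule 3 does not apply here → [n].
/a/ — between /n/ and /t/, in an unstressed syllable — surfaces as [ə] (rule 1).
/t/ — between /a/ and /e/; rule 4 does not apply here → [t].
Rule 1 applies to /e/ (word-final: in an unstressed syllable) → [ə].

[ˈaɡəfəlnətə]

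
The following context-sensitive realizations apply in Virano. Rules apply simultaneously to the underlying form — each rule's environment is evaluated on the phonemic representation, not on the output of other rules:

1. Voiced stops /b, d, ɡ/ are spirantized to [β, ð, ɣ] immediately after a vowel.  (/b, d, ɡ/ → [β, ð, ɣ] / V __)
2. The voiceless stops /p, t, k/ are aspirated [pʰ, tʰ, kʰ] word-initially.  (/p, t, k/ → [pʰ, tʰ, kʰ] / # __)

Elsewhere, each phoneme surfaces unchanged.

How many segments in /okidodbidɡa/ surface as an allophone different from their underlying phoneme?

3

Segments that undergo a rule: /d/ → [ð] (rule 1); /d/ → [ð] (rule 1); /d/ → [ð] (rule 1).
All other segments surface unchanged.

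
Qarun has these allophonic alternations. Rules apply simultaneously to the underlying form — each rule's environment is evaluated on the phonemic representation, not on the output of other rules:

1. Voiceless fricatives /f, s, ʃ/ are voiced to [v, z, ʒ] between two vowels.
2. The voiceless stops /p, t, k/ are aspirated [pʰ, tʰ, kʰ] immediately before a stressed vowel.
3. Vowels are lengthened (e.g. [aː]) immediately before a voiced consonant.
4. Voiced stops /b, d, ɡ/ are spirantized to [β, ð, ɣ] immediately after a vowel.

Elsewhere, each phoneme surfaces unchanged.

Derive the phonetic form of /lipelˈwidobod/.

/l/ (word-initial) is unaffected → [l].
/i/ (between /l/ and /p/): rule 3 targets it, but not before a voiced consonant → unchanged [i].
/p/ (between /i/ and /e/) fails the environment for rule 2, so it stays [p].
Rule 3 applies to /e/ (between /p/ and /l/: before a voiced consonant) → [eː].
/l/ (between /e/ and /w/) is unaffected → [l].
/w/ (between /l/ and /i/): no rule targets it → [w].
/i/ (between /w/ and /d/) occurs before a voiced consonant → [iː] by rule 3.
/d/ (between /i/ and /o/) occurs immediately after a vowel → [ð] by rule 4.
/o/ meets the environment for rule 3 (before a voiced consonant) → [oː].
/b/ — between /o/ and /o/, immediately after a vowel — surfaces as [β] (rule 4).
/o/ meets the environment for rule 3 (before a voiced consonant) → [oː].
/d/ meets the environment for rule 4 (immediately after a vowel) → [ð].

[lipeːlˈwiːðoːβoːð]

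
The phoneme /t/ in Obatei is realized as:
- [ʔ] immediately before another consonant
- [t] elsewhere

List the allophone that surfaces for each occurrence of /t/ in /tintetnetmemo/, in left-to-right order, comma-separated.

[t], [t], [ʔ], [ʔ]

Occurrence 1 (position 1): no conditioning environment matches → elsewhere allophone [t].
Occurrence 2 (position 4): no conditioning environment matches → elsewhere allophone [t].
Occurrence 3 (position 6): immediately before another consonant → [ʔ].
Occurrence 4 (position 9): immediately before another consonant → [ʔ].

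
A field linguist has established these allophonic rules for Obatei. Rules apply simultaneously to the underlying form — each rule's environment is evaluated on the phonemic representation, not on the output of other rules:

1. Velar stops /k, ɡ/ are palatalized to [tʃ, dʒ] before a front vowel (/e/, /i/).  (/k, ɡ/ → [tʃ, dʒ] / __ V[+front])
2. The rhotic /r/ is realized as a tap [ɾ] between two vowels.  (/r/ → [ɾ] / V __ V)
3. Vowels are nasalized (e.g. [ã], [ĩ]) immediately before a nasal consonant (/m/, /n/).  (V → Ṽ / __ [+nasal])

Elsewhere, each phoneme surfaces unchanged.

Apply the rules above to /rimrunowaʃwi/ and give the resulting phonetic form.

[rĩmrũnowaʃwi]

/r/ (word-initial): rule 2 targets it, but not between two vowels → unchanged [r].
/i/ (between /r/ and /m/) occurs before a nasal consonant → [ĩ] by rule 3.
/r/ — between /m/ and /u/; rule 2 does not apply here → [r].
/u/ (between /r/ and /n/): before a nasal consonant, so rule 3 applies → [ũ].
/o/ (between /n/ and /w/) fails the environment for rule 3, so it stays [o].
/a/ — between /w/ and /ʃ/; rule 3 does not apply here → [a].
/i/ (word-final) fails the environment for rule 3, so it stays [i].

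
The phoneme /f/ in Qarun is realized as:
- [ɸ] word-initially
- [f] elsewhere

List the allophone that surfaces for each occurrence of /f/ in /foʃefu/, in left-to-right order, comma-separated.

Occurrence 1 (position 1): word-initially → [ɸ].
Occurrence 2 (position 5): no conditioning environment matches → elsewhere allophone [f].

[ɸ], [f]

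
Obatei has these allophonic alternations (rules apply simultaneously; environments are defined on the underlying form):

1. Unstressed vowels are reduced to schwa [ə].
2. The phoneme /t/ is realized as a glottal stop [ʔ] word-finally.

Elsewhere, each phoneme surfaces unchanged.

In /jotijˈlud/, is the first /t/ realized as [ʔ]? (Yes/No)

No

/t/ — between /o/ and /i/; rule 2 does not apply here → [t].
The actual realization is [t], not [ʔ].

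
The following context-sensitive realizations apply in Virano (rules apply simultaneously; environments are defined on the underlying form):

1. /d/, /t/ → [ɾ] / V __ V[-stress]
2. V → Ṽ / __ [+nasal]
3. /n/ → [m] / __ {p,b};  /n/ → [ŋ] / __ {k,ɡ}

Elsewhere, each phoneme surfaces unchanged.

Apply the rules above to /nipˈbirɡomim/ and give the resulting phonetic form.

[nipˈbirɡõmĩm]

/n/ (word-initial) fails the environment for rule 3, so it stays [n].
/i/ (between /n/ and /p/) is in the target of rule 2 but the environment (before a nasal consonant) is not met → [i].
/p/ — not in any rule's target class → [p].
/b/ — not in any rule's target class → [b].
/i/ (between /b/ and /r/) fails the environment for rule 2, so it stays [i].
/r/ (between /i/ and /ɡ/): no rule targets it → [r].
/ɡ/ (between /r/ and /o/): no rule targets it → [ɡ].
/o/ — between /ɡ/ and /m/, before a nasal consonant — surfaces as [õ] (rule 2).
/m/ (between /o/ and /i/): no rule targets it → [m].
/i/ (between /m/ and /m/) occurs before a nasal consonant → [ĩ] by rule 2.
/m/ stays [m].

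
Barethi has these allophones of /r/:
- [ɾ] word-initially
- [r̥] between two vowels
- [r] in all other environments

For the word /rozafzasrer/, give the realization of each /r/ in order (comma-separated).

Occurrence 1 (position 1): word-initially → [ɾ].
Occurrence 2 (position 9): no conditioning environment matches → elsewhere allophone [r].
Occurrence 3 (position 11): no conditioning environment matches → elsewhere allophone [r].

[ɾ], [r], [r]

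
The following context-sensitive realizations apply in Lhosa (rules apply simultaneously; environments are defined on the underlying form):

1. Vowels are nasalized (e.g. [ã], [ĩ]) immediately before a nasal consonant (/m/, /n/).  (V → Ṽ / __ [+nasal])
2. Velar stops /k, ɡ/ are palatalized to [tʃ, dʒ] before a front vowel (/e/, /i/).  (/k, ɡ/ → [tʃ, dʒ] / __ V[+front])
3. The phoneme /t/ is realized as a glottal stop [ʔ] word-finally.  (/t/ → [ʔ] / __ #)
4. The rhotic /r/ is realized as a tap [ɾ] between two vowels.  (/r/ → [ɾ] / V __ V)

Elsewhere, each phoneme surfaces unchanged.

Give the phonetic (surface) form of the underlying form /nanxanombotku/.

/n/ (word-initial): no rule targets it → [n].
/a/ (between /n/ and /n/): before a nasal consonant, so rule 1 applies → [ã].
/n/ (between /a/ and /x/): no rule targets it → [n].
/x/ (between /n/ and /a/) is unaffected → [x].
Rule 1 applies to /a/ (between /x/ and /n/: before a nasal consonant) → [ã].
/n/ (between /a/ and /o/): no rule targets it → [n].
Rule 1 applies to /o/ (between /n/ and /m/: before a nasal consonant) → [õ].
/m/ — not in any rule's target class → [m].
/b/ (between /m/ and /o/): no rule targets it → [b].
/o/ (between /b/ and /t/): rule 1 targets it, but not before a nasal consonant → unchanged [o].
/t/ (between /o/ and /k/) is in the target of rule 3 but the environment (word-finally) is not met → [t].
/k/ (between /t/ and /u/) is in the target of rule 2 but the environment (before a front vowel) is not met → [k].
/u/ (word-final) fails the environment for rule 1, so it stays [u].

[nãnxãnõmbotku]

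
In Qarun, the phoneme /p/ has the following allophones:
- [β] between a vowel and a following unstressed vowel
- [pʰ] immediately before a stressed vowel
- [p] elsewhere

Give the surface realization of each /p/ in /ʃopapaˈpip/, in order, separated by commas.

Occurrence 1 (position 3): between a vowel and a following unstressed vowel → [β].
Occurrence 2 (position 5): between a vowel and a following unstressed vowel → [β].
Occurrence 3 (position 7): immediately before a stressed vowel → [pʰ].
Occurrence 4 (position 9): no conditioning environment matches → elsewhere allophone [p].

[β], [β], [pʰ], [p]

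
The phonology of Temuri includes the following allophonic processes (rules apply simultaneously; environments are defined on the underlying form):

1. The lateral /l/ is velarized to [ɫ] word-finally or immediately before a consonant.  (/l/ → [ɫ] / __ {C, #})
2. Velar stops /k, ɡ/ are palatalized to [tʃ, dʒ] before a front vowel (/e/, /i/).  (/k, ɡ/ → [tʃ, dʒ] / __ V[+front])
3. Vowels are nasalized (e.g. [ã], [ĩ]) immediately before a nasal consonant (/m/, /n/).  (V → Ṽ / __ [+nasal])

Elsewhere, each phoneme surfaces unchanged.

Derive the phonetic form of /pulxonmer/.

[puɫxõnmer]

/p/ — not in any rule's target class → [p].
/u/ (between /p/ and /l/) fails the environment for rule 3, so it stays [u].
Rule 1 applies to /l/ (between /u/ and /x/: word-finally or immediately before a consonant) → [ɫ].
/x/ (between /l/ and /o/): no rule targets it → [x].
/o/ (between /x/ and /n/): before a nasal consonant, so rule 3 applies → [õ].
/n/ (between /o/ and /m/) is unaffected → [n].
/m/ (between /n/ and /e/): no rule targets it → [m].
/e/ (between /m/ and /r/) fails the environment for rule 3, so it stays [e].
/r/ — not in any rule's target class → [r].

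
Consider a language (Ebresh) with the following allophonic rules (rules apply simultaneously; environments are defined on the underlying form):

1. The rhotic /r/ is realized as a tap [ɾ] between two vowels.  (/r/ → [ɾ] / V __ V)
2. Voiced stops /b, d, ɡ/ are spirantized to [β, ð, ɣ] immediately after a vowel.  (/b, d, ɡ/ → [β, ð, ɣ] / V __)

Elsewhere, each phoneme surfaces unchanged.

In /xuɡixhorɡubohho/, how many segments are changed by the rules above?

2

Segments that undergo a rule: /ɡ/ → [ɣ] (rule 2); /b/ → [β] (rule 2).
All other segments surface unchanged.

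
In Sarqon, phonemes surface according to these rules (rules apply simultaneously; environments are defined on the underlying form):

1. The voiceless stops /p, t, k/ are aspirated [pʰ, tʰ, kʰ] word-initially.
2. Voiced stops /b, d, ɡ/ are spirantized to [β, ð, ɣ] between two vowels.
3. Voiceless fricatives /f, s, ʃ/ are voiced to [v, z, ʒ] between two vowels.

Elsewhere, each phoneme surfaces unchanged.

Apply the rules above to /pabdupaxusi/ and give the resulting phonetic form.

Rule 1 applies to /p/ (word-initial: word-initially) → [pʰ].
/a/ stays [a].
/b/ (between /a/ and /d/) fails the environment for rule 2, so it stays [b].
/d/ (between /b/ and /u/) is in the target of rule 2 but the environment (between two vowels) is not met → [d].
/u/ (between /d/ and /p/): no rule targets it → [u].
/p/ (between /u/ and /a/): rule 1 targets it, but not word-initially → unchanged [p].
/a/ — not in any rule's target class → [a].
/x/ stays [x].
/u/ (between /x/ and /s/) is unaffected → [u].
/s/ — between /u/ and /i/, between two vowels — surfaces as [z] (rule 3).
/i/ (word-final): no rule targets it → [i].

[pʰabdupaxuzi]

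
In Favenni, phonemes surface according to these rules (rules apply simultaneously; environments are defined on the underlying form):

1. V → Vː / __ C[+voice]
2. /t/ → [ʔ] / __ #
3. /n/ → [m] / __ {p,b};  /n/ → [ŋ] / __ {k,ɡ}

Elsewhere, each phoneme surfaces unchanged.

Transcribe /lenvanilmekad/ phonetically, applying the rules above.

[leːnvaːniːlmekaːd]

/l/ (word-initial) is unaffected → [l].
/e/ meets the environment for rule 1 (before a voiced consonant) → [eː].
/n/ (between /e/ and /v/) is in the target of rule 3 but the environment (before a labial or velar stop) is not met → [n].
/v/ stays [v].
Rule 1 applies to /a/ (between /v/ and /n/: before a voiced consonant) → [aː].
/n/ (between /a/ and /i/) fails the environment for rule 3, so it stays [n].
/i/ (between /n/ and /l/) occurs before a voiced consonant → [iː] by rule 1.
/l/ (between /i/ and /m/) is unaffected → [l].
/m/ (between /l/ and /e/) is unaffected → [m].
/e/ (between /m/ and /k/) is in the target of rule 1 but the environment (before a voiced consonant) is not met → [e].
/k/ (between /e/ and /a/): no rule targets it → [k].
/a/ meets the environment for rule 1 (before a voiced consonant) → [aː].
/d/ — not in any rule's target class → [d].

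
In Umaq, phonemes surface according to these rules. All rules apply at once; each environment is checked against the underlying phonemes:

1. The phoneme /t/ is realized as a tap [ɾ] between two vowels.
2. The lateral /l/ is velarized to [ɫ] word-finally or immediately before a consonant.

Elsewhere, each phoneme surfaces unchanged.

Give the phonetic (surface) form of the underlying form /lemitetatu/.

/l/ — word-initial; rule 2 does not apply here → [l].
/e/ stays [e].
/m/ (between /e/ and /i/) is unaffected → [m].
/i/ stays [i].
/t/ (between /i/ and /e/): between two vowels, so rule 1 applies → [ɾ].
/e/ — not in any rule's target class → [e].
/t/ — between /e/ and /a/, between two vowels — surfaces as [ɾ] (rule 1).
/a/ (between /t/ and /t/) is unaffected → [a].
/t/ (between /a/ and /u/): between two vowels, so rule 1 applies → [ɾ].
/u/ (word-final): no rule targets it → [u].

[lemiɾeɾaɾu]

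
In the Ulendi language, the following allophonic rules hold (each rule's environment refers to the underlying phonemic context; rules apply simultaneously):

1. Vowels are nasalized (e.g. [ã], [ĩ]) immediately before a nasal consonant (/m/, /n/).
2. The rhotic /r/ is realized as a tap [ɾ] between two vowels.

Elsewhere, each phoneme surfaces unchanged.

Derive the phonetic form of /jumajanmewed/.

/u/ (between /j/ and /m/) occurs before a nasal consonant → [ũ] by rule 1.
/a/ (between /m/ and /j/): rule 1 targets it, but not before a nasal consonant → unchanged [a].
/a/ meets the environment for rule 1 (before a nasal consonant) → [ã].
/e/ (between /m/ and /w/) fails the environment for rule 1, so it stays [e].
/e/ (between /w/ and /d/): rule 1 targets it, but not before a nasal consonant → unchanged [e].

[jũmajãnmewed]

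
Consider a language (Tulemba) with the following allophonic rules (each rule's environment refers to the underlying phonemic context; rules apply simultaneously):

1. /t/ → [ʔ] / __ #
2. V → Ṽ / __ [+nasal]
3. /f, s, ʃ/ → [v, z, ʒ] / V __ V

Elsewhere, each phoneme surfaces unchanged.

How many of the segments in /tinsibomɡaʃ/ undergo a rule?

2

Segments that undergo a rule: /i/ → [ĩ] (rule 2); /o/ → [õ] (rule 2).
All other segments surface unchanged.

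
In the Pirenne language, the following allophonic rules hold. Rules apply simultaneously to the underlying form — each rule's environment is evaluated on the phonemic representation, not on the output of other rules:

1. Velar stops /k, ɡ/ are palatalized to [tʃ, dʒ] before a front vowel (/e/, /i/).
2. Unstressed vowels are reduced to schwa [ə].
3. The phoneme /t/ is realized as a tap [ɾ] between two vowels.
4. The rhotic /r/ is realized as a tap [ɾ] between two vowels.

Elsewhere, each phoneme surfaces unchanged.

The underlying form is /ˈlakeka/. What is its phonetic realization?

/l/ (word-initial) is unaffected → [l].
/a/ (between /l/ and /k/) is in the target of rule 2 but the environment (in an unstressed syllable) is not met → [a].
/k/ meets the environment for rule 1 (before a front vowel) → [tʃ].
/e/ (between /k/ and /k/) occurs in an unstressed syllable → [ə] by rule 2.
/k/ — between /e/ and /a/; rule 1 does not apply here → [k].
Rule 2 applies to /a/ (word-final: in an unstressed syllable) → [ə].

[ˈlatʃəkə]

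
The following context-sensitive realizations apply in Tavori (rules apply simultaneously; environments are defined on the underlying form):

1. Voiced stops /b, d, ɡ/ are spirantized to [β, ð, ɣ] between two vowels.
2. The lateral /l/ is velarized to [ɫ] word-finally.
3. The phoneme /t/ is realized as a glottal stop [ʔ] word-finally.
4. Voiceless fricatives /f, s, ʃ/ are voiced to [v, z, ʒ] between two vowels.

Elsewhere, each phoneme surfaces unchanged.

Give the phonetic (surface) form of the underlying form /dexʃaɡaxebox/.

/d/ (word-initial): rule 1 targets it, but not between two vowels → unchanged [d].
/e/ (between /d/ and /x/): no rule targets it → [e].
/x/ (between /e/ and /ʃ/) is unaffected → [x].
/ʃ/ (between /x/ and /a/) is in the target of rule 4 but the environment (between two vowels) is not met → [ʃ].
/a/ (between /ʃ/ and /ɡ/) is unaffected → [a].
/ɡ/ (between /a/ and /a/) occurs between two vowels → [ɣ] by rule 1.
/a/ — not in any rule's target class → [a].
/x/ (between /a/ and /e/) is unaffected → [x].
/e/ (between /x/ and /b/) is unaffected → [e].
/b/ (between /e/ and /o/): between two vowels, so rule 1 applies → [β].
/o/ stays [o].
/x/ (word-final) is unaffected → [x].

[dexʃaɣaxeβox]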